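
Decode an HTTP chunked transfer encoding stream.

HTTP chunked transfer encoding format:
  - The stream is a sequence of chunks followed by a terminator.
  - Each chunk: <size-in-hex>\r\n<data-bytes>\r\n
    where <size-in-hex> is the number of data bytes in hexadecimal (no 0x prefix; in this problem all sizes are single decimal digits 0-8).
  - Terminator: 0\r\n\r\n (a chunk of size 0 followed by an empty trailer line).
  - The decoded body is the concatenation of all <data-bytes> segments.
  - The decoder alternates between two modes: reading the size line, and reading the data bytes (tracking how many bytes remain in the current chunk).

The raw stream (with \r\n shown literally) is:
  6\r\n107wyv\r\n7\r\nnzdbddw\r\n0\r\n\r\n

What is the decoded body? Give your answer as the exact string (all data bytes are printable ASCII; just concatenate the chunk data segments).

Answer: 107wyvnzdbddw

Derivation:
Chunk 1: stream[0..1]='6' size=0x6=6, data at stream[3..9]='107wyv' -> body[0..6], body so far='107wyv'
Chunk 2: stream[11..12]='7' size=0x7=7, data at stream[14..21]='nzdbddw' -> body[6..13], body so far='107wyvnzdbddw'
Chunk 3: stream[23..24]='0' size=0 (terminator). Final body='107wyvnzdbddw' (13 bytes)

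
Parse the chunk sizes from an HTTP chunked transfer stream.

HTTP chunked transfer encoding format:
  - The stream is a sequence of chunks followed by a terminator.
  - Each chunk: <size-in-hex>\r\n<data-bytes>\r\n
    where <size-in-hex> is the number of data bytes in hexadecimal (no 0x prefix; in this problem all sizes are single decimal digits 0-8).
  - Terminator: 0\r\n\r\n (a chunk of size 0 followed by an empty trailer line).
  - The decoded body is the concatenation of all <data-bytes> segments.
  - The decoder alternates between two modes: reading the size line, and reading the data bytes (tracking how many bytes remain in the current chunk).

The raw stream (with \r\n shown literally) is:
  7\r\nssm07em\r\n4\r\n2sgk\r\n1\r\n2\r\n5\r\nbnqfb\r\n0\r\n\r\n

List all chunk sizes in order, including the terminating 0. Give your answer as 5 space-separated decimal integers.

Answer: 7 4 1 5 0

Derivation:
Chunk 1: stream[0..1]='7' size=0x7=7, data at stream[3..10]='ssm07em' -> body[0..7], body so far='ssm07em'
Chunk 2: stream[12..13]='4' size=0x4=4, data at stream[15..19]='2sgk' -> body[7..11], body so far='ssm07em2sgk'
Chunk 3: stream[21..22]='1' size=0x1=1, data at stream[24..25]='2' -> body[11..12], body so far='ssm07em2sgk2'
Chunk 4: stream[27..28]='5' size=0x5=5, data at stream[30..35]='bnqfb' -> body[12..17], body so far='ssm07em2sgk2bnqfb'
Chunk 5: stream[37..38]='0' size=0 (terminator). Final body='ssm07em2sgk2bnqfb' (17 bytes)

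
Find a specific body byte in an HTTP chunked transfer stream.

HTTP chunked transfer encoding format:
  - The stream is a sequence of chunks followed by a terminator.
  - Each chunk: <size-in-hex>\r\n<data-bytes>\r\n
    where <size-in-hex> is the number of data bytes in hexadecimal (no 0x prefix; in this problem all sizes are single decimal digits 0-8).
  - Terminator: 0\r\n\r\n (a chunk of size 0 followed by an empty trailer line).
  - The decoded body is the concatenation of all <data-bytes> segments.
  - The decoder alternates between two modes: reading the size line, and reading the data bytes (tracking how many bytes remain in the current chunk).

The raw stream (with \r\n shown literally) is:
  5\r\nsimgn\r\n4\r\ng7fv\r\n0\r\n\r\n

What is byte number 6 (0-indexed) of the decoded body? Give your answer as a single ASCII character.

Answer: 7

Derivation:
Chunk 1: stream[0..1]='5' size=0x5=5, data at stream[3..8]='simgn' -> body[0..5], body so far='simgn'
Chunk 2: stream[10..11]='4' size=0x4=4, data at stream[13..17]='g7fv' -> body[5..9], body so far='simgng7fv'
Chunk 3: stream[19..20]='0' size=0 (terminator). Final body='simgng7fv' (9 bytes)
Body byte 6 = '7'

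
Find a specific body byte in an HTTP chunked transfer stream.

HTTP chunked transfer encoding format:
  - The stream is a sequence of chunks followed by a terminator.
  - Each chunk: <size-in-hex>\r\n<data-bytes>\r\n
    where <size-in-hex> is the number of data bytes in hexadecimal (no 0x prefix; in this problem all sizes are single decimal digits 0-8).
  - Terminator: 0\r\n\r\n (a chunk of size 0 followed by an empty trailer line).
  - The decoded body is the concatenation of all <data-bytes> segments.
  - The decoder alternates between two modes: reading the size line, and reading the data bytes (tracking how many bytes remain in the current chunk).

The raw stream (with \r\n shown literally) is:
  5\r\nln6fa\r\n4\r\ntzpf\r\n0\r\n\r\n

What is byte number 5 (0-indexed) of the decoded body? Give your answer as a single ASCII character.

Chunk 1: stream[0..1]='5' size=0x5=5, data at stream[3..8]='ln6fa' -> body[0..5], body so far='ln6fa'
Chunk 2: stream[10..11]='4' size=0x4=4, data at stream[13..17]='tzpf' -> body[5..9], body so far='ln6fatzpf'
Chunk 3: stream[19..20]='0' size=0 (terminator). Final body='ln6fatzpf' (9 bytes)
Body byte 5 = 't'

Answer: t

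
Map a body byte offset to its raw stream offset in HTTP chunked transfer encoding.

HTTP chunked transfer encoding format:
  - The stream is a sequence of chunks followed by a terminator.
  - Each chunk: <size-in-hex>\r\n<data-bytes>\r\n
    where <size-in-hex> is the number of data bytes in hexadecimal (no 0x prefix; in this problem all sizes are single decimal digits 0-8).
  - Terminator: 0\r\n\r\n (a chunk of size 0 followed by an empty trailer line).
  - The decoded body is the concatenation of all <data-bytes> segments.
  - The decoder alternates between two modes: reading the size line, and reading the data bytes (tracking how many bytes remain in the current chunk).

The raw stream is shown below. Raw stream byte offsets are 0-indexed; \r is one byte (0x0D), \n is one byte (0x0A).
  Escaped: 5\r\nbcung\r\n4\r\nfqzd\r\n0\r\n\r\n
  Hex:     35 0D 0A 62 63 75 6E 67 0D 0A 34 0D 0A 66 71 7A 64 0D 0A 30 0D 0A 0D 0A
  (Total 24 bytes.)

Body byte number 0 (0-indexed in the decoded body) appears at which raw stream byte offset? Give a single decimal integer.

Answer: 3

Derivation:
Chunk 1: stream[0..1]='5' size=0x5=5, data at stream[3..8]='bcung' -> body[0..5], body so far='bcung'
Chunk 2: stream[10..11]='4' size=0x4=4, data at stream[13..17]='fqzd' -> body[5..9], body so far='bcungfqzd'
Chunk 3: stream[19..20]='0' size=0 (terminator). Final body='bcungfqzd' (9 bytes)
Body byte 0 at stream offset 3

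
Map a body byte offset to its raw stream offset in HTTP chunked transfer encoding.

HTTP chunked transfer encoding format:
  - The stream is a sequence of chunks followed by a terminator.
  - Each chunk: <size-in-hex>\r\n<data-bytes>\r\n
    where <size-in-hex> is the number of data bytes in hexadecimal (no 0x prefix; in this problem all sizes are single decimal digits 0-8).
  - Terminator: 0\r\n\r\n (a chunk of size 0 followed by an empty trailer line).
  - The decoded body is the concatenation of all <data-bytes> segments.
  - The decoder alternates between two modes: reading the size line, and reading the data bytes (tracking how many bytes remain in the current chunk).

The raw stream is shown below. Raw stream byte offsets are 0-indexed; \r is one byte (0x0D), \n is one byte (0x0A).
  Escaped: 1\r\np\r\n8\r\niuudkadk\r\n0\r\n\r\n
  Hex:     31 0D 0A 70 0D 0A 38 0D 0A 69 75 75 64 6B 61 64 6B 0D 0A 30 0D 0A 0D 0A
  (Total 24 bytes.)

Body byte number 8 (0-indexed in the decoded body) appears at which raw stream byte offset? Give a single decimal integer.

Answer: 16

Derivation:
Chunk 1: stream[0..1]='1' size=0x1=1, data at stream[3..4]='p' -> body[0..1], body so far='p'
Chunk 2: stream[6..7]='8' size=0x8=8, data at stream[9..17]='iuudkadk' -> body[1..9], body so far='piuudkadk'
Chunk 3: stream[19..20]='0' size=0 (terminator). Final body='piuudkadk' (9 bytes)
Body byte 8 at stream offset 16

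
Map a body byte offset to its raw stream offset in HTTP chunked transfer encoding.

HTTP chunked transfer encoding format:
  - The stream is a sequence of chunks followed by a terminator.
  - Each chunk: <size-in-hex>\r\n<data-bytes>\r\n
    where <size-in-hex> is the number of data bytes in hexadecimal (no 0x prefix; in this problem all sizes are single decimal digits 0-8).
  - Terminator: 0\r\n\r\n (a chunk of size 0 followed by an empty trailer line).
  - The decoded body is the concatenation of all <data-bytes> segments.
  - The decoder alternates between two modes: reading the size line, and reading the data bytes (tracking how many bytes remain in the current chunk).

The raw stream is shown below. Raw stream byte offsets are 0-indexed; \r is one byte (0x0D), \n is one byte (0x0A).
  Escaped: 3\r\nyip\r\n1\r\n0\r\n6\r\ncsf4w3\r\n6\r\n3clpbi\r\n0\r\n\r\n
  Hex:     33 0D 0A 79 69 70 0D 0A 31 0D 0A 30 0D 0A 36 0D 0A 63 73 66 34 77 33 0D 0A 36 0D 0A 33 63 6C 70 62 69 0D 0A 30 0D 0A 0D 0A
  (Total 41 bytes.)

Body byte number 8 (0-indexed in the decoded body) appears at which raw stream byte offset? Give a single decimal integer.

Answer: 21

Derivation:
Chunk 1: stream[0..1]='3' size=0x3=3, data at stream[3..6]='yip' -> body[0..3], body so far='yip'
Chunk 2: stream[8..9]='1' size=0x1=1, data at stream[11..12]='0' -> body[3..4], body so far='yip0'
Chunk 3: stream[14..15]='6' size=0x6=6, data at stream[17..23]='csf4w3' -> body[4..10], body so far='yip0csf4w3'
Chunk 4: stream[25..26]='6' size=0x6=6, data at stream[28..34]='3clpbi' -> body[10..16], body so far='yip0csf4w33clpbi'
Chunk 5: stream[36..37]='0' size=0 (terminator). Final body='yip0csf4w33clpbi' (16 bytes)
Body byte 8 at stream offset 21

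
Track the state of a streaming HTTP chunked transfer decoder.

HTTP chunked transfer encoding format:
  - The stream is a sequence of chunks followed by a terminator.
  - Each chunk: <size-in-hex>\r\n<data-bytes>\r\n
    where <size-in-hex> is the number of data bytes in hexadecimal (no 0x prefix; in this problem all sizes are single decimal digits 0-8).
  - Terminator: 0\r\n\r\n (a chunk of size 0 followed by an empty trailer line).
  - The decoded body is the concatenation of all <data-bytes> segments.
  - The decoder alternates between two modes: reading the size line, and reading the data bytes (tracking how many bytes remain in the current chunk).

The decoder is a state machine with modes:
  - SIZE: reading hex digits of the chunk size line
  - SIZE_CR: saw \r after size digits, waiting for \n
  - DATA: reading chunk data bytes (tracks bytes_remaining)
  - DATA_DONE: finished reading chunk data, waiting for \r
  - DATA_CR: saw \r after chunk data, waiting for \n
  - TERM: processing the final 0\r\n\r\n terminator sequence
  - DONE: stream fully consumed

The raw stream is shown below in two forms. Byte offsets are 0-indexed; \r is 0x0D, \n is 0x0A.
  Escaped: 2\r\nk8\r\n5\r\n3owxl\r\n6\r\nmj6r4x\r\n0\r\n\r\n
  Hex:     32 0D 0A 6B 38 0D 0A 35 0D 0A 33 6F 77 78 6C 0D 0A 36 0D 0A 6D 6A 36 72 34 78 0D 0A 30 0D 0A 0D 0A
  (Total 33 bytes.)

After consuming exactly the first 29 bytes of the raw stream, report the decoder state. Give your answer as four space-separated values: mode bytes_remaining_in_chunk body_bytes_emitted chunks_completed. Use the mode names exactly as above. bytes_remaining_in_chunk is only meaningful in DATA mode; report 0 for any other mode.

Answer: SIZE 0 13 3

Derivation:
Byte 0 = '2': mode=SIZE remaining=0 emitted=0 chunks_done=0
Byte 1 = 0x0D: mode=SIZE_CR remaining=0 emitted=0 chunks_done=0
Byte 2 = 0x0A: mode=DATA remaining=2 emitted=0 chunks_done=0
Byte 3 = 'k': mode=DATA remaining=1 emitted=1 chunks_done=0
Byte 4 = '8': mode=DATA_DONE remaining=0 emitted=2 chunks_done=0
Byte 5 = 0x0D: mode=DATA_CR remaining=0 emitted=2 chunks_done=0
Byte 6 = 0x0A: mode=SIZE remaining=0 emitted=2 chunks_done=1
Byte 7 = '5': mode=SIZE remaining=0 emitted=2 chunks_done=1
Byte 8 = 0x0D: mode=SIZE_CR remaining=0 emitted=2 chunks_done=1
Byte 9 = 0x0A: mode=DATA remaining=5 emitted=2 chunks_done=1
Byte 10 = '3': mode=DATA remaining=4 emitted=3 chunks_done=1
Byte 11 = 'o': mode=DATA remaining=3 emitted=4 chunks_done=1
Byte 12 = 'w': mode=DATA remaining=2 emitted=5 chunks_done=1
Byte 13 = 'x': mode=DATA remaining=1 emitted=6 chunks_done=1
Byte 14 = 'l': mode=DATA_DONE remaining=0 emitted=7 chunks_done=1
Byte 15 = 0x0D: mode=DATA_CR remaining=0 emitted=7 chunks_done=1
Byte 16 = 0x0A: mode=SIZE remaining=0 emitted=7 chunks_done=2
Byte 17 = '6': mode=SIZE remaining=0 emitted=7 chunks_done=2
Byte 18 = 0x0D: mode=SIZE_CR remaining=0 emitted=7 chunks_done=2
Byte 19 = 0x0A: mode=DATA remaining=6 emitted=7 chunks_done=2
Byte 20 = 'm': mode=DATA remaining=5 emitted=8 chunks_done=2
Byte 21 = 'j': mode=DATA remaining=4 emitted=9 chunks_done=2
Byte 22 = '6': mode=DATA remaining=3 emitted=10 chunks_done=2
Byte 23 = 'r': mode=DATA remaining=2 emitted=11 chunks_done=2
Byte 24 = '4': mode=DATA remaining=1 emitted=12 chunks_done=2
Byte 25 = 'x': mode=DATA_DONE remaining=0 emitted=13 chunks_done=2
Byte 26 = 0x0D: mode=DATA_CR remaining=0 emitted=13 chunks_done=2
Byte 27 = 0x0A: mode=SIZE remaining=0 emitted=13 chunks_done=3
Byte 28 = '0': mode=SIZE remaining=0 emitted=13 chunks_done=3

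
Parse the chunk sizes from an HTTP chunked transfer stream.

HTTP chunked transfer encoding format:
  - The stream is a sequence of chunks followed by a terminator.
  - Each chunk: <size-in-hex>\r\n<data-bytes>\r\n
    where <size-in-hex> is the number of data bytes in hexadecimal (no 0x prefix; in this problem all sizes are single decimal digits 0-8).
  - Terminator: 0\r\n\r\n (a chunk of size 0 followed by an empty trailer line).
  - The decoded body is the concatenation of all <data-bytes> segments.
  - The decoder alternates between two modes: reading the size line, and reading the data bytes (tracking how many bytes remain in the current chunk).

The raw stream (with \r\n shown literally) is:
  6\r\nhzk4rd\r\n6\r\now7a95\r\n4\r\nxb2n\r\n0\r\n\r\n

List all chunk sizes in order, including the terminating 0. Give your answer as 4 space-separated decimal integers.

Chunk 1: stream[0..1]='6' size=0x6=6, data at stream[3..9]='hzk4rd' -> body[0..6], body so far='hzk4rd'
Chunk 2: stream[11..12]='6' size=0x6=6, data at stream[14..20]='ow7a95' -> body[6..12], body so far='hzk4rdow7a95'
Chunk 3: stream[22..23]='4' size=0x4=4, data at stream[25..29]='xb2n' -> body[12..16], body so far='hzk4rdow7a95xb2n'
Chunk 4: stream[31..32]='0' size=0 (terminator). Final body='hzk4rdow7a95xb2n' (16 bytes)

Answer: 6 6 4 0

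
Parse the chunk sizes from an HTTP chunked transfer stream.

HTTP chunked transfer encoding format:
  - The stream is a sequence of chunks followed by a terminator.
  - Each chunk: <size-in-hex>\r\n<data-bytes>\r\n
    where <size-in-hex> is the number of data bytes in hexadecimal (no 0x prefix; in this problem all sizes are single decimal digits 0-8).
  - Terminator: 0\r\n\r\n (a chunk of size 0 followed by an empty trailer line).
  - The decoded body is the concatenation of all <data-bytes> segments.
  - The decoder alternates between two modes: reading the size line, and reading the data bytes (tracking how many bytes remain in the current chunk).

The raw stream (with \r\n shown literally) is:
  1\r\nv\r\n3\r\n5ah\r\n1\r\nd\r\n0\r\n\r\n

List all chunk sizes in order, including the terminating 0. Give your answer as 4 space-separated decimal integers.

Answer: 1 3 1 0

Derivation:
Chunk 1: stream[0..1]='1' size=0x1=1, data at stream[3..4]='v' -> body[0..1], body so far='v'
Chunk 2: stream[6..7]='3' size=0x3=3, data at stream[9..12]='5ah' -> body[1..4], body so far='v5ah'
Chunk 3: stream[14..15]='1' size=0x1=1, data at stream[17..18]='d' -> body[4..5], body so far='v5ahd'
Chunk 4: stream[20..21]='0' size=0 (terminator). Final body='v5ahd' (5 bytes)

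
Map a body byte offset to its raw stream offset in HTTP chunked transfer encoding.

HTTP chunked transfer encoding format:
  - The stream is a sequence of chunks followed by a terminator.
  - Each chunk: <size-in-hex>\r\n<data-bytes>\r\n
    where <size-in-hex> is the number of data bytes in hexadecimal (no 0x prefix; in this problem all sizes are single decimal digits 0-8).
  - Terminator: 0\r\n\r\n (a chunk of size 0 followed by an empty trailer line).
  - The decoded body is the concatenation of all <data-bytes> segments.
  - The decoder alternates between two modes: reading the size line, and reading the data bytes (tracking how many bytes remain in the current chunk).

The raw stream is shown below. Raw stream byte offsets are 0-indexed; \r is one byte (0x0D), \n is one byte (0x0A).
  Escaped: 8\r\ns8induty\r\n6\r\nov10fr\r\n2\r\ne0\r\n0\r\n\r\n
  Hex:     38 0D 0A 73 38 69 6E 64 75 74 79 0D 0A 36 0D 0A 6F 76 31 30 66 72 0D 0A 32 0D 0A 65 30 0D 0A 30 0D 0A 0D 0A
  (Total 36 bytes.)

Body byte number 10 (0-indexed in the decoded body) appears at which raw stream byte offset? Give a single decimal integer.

Chunk 1: stream[0..1]='8' size=0x8=8, data at stream[3..11]='s8induty' -> body[0..8], body so far='s8induty'
Chunk 2: stream[13..14]='6' size=0x6=6, data at stream[16..22]='ov10fr' -> body[8..14], body so far='s8indutyov10fr'
Chunk 3: stream[24..25]='2' size=0x2=2, data at stream[27..29]='e0' -> body[14..16], body so far='s8indutyov10fre0'
Chunk 4: stream[31..32]='0' size=0 (terminator). Final body='s8indutyov10fre0' (16 bytes)
Body byte 10 at stream offset 18

Answer: 18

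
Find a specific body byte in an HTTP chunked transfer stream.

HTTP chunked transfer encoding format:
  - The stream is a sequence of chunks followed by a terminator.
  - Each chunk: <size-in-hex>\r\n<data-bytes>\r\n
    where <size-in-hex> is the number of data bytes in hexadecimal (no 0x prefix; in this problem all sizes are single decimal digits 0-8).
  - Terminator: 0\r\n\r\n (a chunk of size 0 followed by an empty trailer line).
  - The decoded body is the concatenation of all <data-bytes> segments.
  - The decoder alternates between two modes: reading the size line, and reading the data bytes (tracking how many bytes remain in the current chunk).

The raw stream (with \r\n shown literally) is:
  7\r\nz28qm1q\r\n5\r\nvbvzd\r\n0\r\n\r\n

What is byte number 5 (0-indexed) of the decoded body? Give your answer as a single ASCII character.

Answer: 1

Derivation:
Chunk 1: stream[0..1]='7' size=0x7=7, data at stream[3..10]='z28qm1q' -> body[0..7], body so far='z28qm1q'
Chunk 2: stream[12..13]='5' size=0x5=5, data at stream[15..20]='vbvzd' -> body[7..12], body so far='z28qm1qvbvzd'
Chunk 3: stream[22..23]='0' size=0 (terminator). Final body='z28qm1qvbvzd' (12 bytes)
Body byte 5 = '1'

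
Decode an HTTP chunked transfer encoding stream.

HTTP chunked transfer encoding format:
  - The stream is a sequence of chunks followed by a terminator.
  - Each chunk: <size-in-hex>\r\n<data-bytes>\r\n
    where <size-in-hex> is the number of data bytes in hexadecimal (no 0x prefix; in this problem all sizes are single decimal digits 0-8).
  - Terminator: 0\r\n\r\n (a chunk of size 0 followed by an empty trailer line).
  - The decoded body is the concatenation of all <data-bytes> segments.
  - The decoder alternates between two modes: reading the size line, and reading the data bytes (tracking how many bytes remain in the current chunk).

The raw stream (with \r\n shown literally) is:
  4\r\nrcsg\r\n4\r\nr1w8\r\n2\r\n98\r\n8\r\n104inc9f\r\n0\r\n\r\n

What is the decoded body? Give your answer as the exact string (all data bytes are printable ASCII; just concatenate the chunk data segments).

Answer: rcsgr1w898104inc9f

Derivation:
Chunk 1: stream[0..1]='4' size=0x4=4, data at stream[3..7]='rcsg' -> body[0..4], body so far='rcsg'
Chunk 2: stream[9..10]='4' size=0x4=4, data at stream[12..16]='r1w8' -> body[4..8], body so far='rcsgr1w8'
Chunk 3: stream[18..19]='2' size=0x2=2, data at stream[21..23]='98' -> body[8..10], body so far='rcsgr1w898'
Chunk 4: stream[25..26]='8' size=0x8=8, data at stream[28..36]='104inc9f' -> body[10..18], body so far='rcsgr1w898104inc9f'
Chunk 5: stream[38..39]='0' size=0 (terminator). Final body='rcsgr1w898104inc9f' (18 bytes)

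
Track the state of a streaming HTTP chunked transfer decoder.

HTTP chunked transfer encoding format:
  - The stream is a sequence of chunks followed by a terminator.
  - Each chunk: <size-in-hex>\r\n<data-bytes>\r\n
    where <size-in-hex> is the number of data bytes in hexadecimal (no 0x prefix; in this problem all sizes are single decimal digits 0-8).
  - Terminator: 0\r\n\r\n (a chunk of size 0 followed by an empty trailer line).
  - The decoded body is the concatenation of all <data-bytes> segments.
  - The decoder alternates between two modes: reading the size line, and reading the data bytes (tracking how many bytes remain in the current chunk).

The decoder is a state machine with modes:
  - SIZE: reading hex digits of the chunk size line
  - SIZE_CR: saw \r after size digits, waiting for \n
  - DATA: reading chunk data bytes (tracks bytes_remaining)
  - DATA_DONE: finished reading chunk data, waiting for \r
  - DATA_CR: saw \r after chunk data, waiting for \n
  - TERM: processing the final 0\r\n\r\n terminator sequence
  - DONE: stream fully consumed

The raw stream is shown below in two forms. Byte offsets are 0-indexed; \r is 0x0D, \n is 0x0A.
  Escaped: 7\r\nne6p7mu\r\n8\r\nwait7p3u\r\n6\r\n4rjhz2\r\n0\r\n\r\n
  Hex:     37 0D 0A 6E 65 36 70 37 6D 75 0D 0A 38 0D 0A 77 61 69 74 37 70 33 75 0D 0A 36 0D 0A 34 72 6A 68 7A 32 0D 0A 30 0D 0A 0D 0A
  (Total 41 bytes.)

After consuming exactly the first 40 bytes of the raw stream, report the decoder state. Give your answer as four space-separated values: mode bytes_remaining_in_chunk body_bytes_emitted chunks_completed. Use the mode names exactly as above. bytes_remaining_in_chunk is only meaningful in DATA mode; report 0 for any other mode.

Answer: TERM 0 21 3

Derivation:
Byte 0 = '7': mode=SIZE remaining=0 emitted=0 chunks_done=0
Byte 1 = 0x0D: mode=SIZE_CR remaining=0 emitted=0 chunks_done=0
Byte 2 = 0x0A: mode=DATA remaining=7 emitted=0 chunks_done=0
Byte 3 = 'n': mode=DATA remaining=6 emitted=1 chunks_done=0
Byte 4 = 'e': mode=DATA remaining=5 emitted=2 chunks_done=0
Byte 5 = '6': mode=DATA remaining=4 emitted=3 chunks_done=0
Byte 6 = 'p': mode=DATA remaining=3 emitted=4 chunks_done=0
Byte 7 = '7': mode=DATA remaining=2 emitted=5 chunks_done=0
Byte 8 = 'm': mode=DATA remaining=1 emitted=6 chunks_done=0
Byte 9 = 'u': mode=DATA_DONE remaining=0 emitted=7 chunks_done=0
Byte 10 = 0x0D: mode=DATA_CR remaining=0 emitted=7 chunks_done=0
Byte 11 = 0x0A: mode=SIZE remaining=0 emitted=7 chunks_done=1
Byte 12 = '8': mode=SIZE remaining=0 emitted=7 chunks_done=1
Byte 13 = 0x0D: mode=SIZE_CR remaining=0 emitted=7 chunks_done=1
Byte 14 = 0x0A: mode=DATA remaining=8 emitted=7 chunks_done=1
Byte 15 = 'w': mode=DATA remaining=7 emitted=8 chunks_done=1
Byte 16 = 'a': mode=DATA remaining=6 emitted=9 chunks_done=1
Byte 17 = 'i': mode=DATA remaining=5 emitted=10 chunks_done=1
Byte 18 = 't': mode=DATA remaining=4 emitted=11 chunks_done=1
Byte 19 = '7': mode=DATA remaining=3 emitted=12 chunks_done=1
Byte 20 = 'p': mode=DATA remaining=2 emitted=13 chunks_done=1
Byte 21 = '3': mode=DATA remaining=1 emitted=14 chunks_done=1
Byte 22 = 'u': mode=DATA_DONE remaining=0 emitted=15 chunks_done=1
Byte 23 = 0x0D: mode=DATA_CR remaining=0 emitted=15 chunks_done=1
Byte 24 = 0x0A: mode=SIZE remaining=0 emitted=15 chunks_done=2
Byte 25 = '6': mode=SIZE remaining=0 emitted=15 chunks_done=2
Byte 26 = 0x0D: mode=SIZE_CR remaining=0 emitted=15 chunks_done=2
Byte 27 = 0x0A: mode=DATA remaining=6 emitted=15 chunks_done=2
Byte 28 = '4': mode=DATA remaining=5 emitted=16 chunks_done=2
Byte 29 = 'r': mode=DATA remaining=4 emitted=17 chunks_done=2
Byte 30 = 'j': mode=DATA remaining=3 emitted=18 chunks_done=2
Byte 31 = 'h': mode=DATA remaining=2 emitted=19 chunks_done=2
Byte 32 = 'z': mode=DATA remaining=1 emitted=20 chunks_done=2
Byte 33 = '2': mode=DATA_DONE remaining=0 emitted=21 chunks_done=2
Byte 34 = 0x0D: mode=DATA_CR remaining=0 emitted=21 chunks_done=2
Byte 35 = 0x0A: mode=SIZE remaining=0 emitted=21 chunks_done=3
Byte 36 = '0': mode=SIZE remaining=0 emitted=21 chunks_done=3
Byte 37 = 0x0D: mode=SIZE_CR remaining=0 emitted=21 chunks_done=3
Byte 38 = 0x0A: mode=TERM remaining=0 emitted=21 chunks_done=3
Byte 39 = 0x0D: mode=TERM remaining=0 emitted=21 chunks_done=3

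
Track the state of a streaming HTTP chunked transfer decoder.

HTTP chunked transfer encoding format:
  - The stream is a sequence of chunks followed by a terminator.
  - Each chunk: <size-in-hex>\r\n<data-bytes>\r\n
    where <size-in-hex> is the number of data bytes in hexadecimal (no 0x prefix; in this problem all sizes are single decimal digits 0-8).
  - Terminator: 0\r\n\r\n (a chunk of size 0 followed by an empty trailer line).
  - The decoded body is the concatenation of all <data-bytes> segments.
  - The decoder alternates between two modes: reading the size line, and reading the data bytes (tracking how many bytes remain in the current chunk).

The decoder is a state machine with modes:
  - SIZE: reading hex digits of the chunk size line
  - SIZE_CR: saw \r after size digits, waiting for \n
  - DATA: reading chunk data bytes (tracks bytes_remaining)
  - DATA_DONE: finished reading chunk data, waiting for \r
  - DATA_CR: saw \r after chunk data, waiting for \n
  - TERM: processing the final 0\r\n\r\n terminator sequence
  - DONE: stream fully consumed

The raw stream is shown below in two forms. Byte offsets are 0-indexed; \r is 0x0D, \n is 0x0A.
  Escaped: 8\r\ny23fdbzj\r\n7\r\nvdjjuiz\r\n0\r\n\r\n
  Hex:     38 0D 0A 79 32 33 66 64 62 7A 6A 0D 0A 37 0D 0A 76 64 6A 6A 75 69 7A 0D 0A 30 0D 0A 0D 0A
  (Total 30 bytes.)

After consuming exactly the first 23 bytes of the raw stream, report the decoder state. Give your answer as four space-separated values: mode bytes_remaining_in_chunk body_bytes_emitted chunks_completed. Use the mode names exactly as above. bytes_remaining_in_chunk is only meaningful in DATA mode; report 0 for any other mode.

Answer: DATA_DONE 0 15 1

Derivation:
Byte 0 = '8': mode=SIZE remaining=0 emitted=0 chunks_done=0
Byte 1 = 0x0D: mode=SIZE_CR remaining=0 emitted=0 chunks_done=0
Byte 2 = 0x0A: mode=DATA remaining=8 emitted=0 chunks_done=0
Byte 3 = 'y': mode=DATA remaining=7 emitted=1 chunks_done=0
Byte 4 = '2': mode=DATA remaining=6 emitted=2 chunks_done=0
Byte 5 = '3': mode=DATA remaining=5 emitted=3 chunks_done=0
Byte 6 = 'f': mode=DATA remaining=4 emitted=4 chunks_done=0
Byte 7 = 'd': mode=DATA remaining=3 emitted=5 chunks_done=0
Byte 8 = 'b': mode=DATA remaining=2 emitted=6 chunks_done=0
Byte 9 = 'z': mode=DATA remaining=1 emitted=7 chunks_done=0
Byte 10 = 'j': mode=DATA_DONE remaining=0 emitted=8 chunks_done=0
Byte 11 = 0x0D: mode=DATA_CR remaining=0 emitted=8 chunks_done=0
Byte 12 = 0x0A: mode=SIZE remaining=0 emitted=8 chunks_done=1
Byte 13 = '7': mode=SIZE remaining=0 emitted=8 chunks_done=1
Byte 14 = 0x0D: mode=SIZE_CR remaining=0 emitted=8 chunks_done=1
Byte 15 = 0x0A: mode=DATA remaining=7 emitted=8 chunks_done=1
Byte 16 = 'v': mode=DATA remaining=6 emitted=9 chunks_done=1
Byte 17 = 'd': mode=DATA remaining=5 emitted=10 chunks_done=1
Byte 18 = 'j': mode=DATA remaining=4 emitted=11 chunks_done=1
Byte 19 = 'j': mode=DATA remaining=3 emitted=12 chunks_done=1
Byte 20 = 'u': mode=DATA remaining=2 emitted=13 chunks_done=1
Byte 21 = 'i': mode=DATA remaining=1 emitted=14 chunks_done=1
Byte 22 = 'z': mode=DATA_DONE remaining=0 emitted=15 chunks_done=1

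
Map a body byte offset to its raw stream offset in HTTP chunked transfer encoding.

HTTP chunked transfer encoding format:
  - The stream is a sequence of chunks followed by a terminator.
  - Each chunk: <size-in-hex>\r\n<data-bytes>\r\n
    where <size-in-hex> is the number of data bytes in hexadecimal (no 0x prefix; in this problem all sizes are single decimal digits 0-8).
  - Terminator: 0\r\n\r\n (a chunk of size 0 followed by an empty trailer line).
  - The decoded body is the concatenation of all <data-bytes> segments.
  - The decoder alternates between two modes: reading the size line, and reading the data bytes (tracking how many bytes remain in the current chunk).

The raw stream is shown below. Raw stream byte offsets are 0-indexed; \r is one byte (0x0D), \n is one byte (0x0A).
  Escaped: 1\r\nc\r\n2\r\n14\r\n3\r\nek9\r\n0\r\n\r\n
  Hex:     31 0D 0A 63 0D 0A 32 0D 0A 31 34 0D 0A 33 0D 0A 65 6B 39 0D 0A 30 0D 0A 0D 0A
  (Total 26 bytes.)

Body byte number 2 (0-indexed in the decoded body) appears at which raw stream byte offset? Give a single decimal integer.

Chunk 1: stream[0..1]='1' size=0x1=1, data at stream[3..4]='c' -> body[0..1], body so far='c'
Chunk 2: stream[6..7]='2' size=0x2=2, data at stream[9..11]='14' -> body[1..3], body so far='c14'
Chunk 3: stream[13..14]='3' size=0x3=3, data at stream[16..19]='ek9' -> body[3..6], body so far='c14ek9'
Chunk 4: stream[21..22]='0' size=0 (terminator). Final body='c14ek9' (6 bytes)
Body byte 2 at stream offset 10

Answer: 10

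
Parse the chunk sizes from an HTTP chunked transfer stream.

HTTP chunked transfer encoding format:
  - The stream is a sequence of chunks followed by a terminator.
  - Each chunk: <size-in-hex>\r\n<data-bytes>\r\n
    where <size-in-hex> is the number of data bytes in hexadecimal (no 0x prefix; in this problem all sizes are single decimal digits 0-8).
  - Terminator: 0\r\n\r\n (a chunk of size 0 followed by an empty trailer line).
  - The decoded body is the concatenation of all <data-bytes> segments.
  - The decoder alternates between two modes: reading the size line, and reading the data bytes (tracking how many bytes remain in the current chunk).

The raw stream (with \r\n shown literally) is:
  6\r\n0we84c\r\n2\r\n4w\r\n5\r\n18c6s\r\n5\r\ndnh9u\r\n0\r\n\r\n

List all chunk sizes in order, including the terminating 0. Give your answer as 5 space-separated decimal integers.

Answer: 6 2 5 5 0

Derivation:
Chunk 1: stream[0..1]='6' size=0x6=6, data at stream[3..9]='0we84c' -> body[0..6], body so far='0we84c'
Chunk 2: stream[11..12]='2' size=0x2=2, data at stream[14..16]='4w' -> body[6..8], body so far='0we84c4w'
Chunk 3: stream[18..19]='5' size=0x5=5, data at stream[21..26]='18c6s' -> body[8..13], body so far='0we84c4w18c6s'
Chunk 4: stream[28..29]='5' size=0x5=5, data at stream[31..36]='dnh9u' -> body[13..18], body so far='0we84c4w18c6sdnh9u'
Chunk 5: stream[38..39]='0' size=0 (terminator). Final body='0we84c4w18c6sdnh9u' (18 bytes)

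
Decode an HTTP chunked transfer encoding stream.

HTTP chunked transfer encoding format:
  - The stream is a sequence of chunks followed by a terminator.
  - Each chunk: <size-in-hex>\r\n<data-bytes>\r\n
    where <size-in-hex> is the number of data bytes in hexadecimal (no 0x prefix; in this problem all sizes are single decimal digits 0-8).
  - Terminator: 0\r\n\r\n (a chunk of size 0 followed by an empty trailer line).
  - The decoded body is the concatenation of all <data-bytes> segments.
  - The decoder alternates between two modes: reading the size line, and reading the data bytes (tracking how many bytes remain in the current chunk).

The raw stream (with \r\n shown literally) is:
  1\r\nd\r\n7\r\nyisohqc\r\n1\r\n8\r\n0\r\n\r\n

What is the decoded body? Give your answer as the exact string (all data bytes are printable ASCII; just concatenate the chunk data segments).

Answer: dyisohqc8

Derivation:
Chunk 1: stream[0..1]='1' size=0x1=1, data at stream[3..4]='d' -> body[0..1], body so far='d'
Chunk 2: stream[6..7]='7' size=0x7=7, data at stream[9..16]='yisohqc' -> body[1..8], body so far='dyisohqc'
Chunk 3: stream[18..19]='1' size=0x1=1, data at stream[21..22]='8' -> body[8..9], body so far='dyisohqc8'
Chunk 4: stream[24..25]='0' size=0 (terminator). Final body='dyisohqc8' (9 bytes)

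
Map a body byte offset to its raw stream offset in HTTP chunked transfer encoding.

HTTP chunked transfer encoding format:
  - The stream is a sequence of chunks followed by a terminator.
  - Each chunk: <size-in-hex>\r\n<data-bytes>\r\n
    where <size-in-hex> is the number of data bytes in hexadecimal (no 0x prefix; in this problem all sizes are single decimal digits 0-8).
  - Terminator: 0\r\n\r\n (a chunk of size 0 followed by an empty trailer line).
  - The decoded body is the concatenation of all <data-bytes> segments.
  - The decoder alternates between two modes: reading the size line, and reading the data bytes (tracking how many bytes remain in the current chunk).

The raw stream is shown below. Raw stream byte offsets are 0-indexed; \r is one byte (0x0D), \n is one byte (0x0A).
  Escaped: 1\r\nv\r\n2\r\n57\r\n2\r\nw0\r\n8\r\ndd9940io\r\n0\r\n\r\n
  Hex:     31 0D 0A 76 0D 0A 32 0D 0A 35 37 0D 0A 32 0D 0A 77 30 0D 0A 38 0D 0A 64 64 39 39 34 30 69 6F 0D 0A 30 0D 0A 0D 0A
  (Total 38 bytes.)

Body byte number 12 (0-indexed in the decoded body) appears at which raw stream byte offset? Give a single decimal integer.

Chunk 1: stream[0..1]='1' size=0x1=1, data at stream[3..4]='v' -> body[0..1], body so far='v'
Chunk 2: stream[6..7]='2' size=0x2=2, data at stream[9..11]='57' -> body[1..3], body so far='v57'
Chunk 3: stream[13..14]='2' size=0x2=2, data at stream[16..18]='w0' -> body[3..5], body so far='v57w0'
Chunk 4: stream[20..21]='8' size=0x8=8, data at stream[23..31]='dd9940io' -> body[5..13], body so far='v57w0dd9940io'
Chunk 5: stream[33..34]='0' size=0 (terminator). Final body='v57w0dd9940io' (13 bytes)
Body byte 12 at stream offset 30

Answer: 30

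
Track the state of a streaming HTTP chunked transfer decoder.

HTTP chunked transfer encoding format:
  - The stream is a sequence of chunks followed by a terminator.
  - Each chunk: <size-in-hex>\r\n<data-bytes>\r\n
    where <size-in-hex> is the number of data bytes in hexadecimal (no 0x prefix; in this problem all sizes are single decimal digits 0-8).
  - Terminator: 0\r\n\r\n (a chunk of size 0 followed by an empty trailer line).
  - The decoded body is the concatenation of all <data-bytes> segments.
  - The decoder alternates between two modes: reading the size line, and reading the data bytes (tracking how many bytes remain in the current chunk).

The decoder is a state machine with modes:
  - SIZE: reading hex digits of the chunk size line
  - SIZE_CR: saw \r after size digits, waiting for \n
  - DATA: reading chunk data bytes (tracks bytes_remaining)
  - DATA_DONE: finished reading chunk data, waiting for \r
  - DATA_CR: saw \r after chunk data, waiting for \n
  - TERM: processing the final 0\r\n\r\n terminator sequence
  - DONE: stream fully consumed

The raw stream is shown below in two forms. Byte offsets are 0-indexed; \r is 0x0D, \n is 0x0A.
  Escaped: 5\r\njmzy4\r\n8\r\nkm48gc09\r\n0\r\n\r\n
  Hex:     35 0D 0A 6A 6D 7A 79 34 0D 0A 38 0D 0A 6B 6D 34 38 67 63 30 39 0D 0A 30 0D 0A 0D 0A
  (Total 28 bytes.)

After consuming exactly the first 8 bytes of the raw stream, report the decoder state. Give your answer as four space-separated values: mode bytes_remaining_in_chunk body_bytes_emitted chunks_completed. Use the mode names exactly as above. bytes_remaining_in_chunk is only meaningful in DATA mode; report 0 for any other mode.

Answer: DATA_DONE 0 5 0

Derivation:
Byte 0 = '5': mode=SIZE remaining=0 emitted=0 chunks_done=0
Byte 1 = 0x0D: mode=SIZE_CR remaining=0 emitted=0 chunks_done=0
Byte 2 = 0x0A: mode=DATA remaining=5 emitted=0 chunks_done=0
Byte 3 = 'j': mode=DATA remaining=4 emitted=1 chunks_done=0
Byte 4 = 'm': mode=DATA remaining=3 emitted=2 chunks_done=0
Byte 5 = 'z': mode=DATA remaining=2 emitted=3 chunks_done=0
Byte 6 = 'y': mode=DATA remaining=1 emitted=4 chunks_done=0
Byte 7 = '4': mode=DATA_DONE remaining=0 emitted=5 chunks_done=0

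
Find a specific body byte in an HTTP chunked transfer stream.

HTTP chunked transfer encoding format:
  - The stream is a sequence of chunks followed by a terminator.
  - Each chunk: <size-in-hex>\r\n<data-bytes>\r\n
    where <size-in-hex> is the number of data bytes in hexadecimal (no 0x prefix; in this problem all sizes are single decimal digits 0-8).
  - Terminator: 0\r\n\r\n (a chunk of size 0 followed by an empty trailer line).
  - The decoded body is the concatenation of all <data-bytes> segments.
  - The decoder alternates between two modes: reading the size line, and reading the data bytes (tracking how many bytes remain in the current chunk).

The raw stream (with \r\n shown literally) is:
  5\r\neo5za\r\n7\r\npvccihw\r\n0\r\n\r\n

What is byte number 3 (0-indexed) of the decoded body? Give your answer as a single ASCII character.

Answer: z

Derivation:
Chunk 1: stream[0..1]='5' size=0x5=5, data at stream[3..8]='eo5za' -> body[0..5], body so far='eo5za'
Chunk 2: stream[10..11]='7' size=0x7=7, data at stream[13..20]='pvccihw' -> body[5..12], body so far='eo5zapvccihw'
Chunk 3: stream[22..23]='0' size=0 (terminator). Final body='eo5zapvccihw' (12 bytes)
Body byte 3 = 'z'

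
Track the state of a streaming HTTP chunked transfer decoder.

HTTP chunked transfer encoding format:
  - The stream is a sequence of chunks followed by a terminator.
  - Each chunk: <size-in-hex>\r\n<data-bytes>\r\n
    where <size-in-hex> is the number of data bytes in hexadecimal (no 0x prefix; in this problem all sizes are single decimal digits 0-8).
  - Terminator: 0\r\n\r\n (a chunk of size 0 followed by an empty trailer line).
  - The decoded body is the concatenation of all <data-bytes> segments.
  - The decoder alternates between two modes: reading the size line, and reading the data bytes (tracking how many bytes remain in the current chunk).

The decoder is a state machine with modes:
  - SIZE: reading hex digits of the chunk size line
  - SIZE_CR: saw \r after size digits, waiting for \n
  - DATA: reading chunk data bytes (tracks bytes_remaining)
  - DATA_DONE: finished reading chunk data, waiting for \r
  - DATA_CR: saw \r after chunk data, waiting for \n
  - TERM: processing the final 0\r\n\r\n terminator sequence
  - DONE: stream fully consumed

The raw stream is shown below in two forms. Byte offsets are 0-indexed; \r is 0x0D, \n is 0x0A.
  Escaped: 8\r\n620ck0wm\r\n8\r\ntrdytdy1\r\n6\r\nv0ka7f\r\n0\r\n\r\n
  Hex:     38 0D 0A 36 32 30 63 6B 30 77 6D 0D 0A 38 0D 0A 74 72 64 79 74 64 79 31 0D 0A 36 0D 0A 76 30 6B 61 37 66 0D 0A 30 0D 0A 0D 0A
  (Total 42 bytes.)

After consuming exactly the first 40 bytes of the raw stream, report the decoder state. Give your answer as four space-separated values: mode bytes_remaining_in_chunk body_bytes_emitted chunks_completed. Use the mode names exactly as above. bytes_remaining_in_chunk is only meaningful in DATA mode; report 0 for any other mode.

Answer: TERM 0 22 3

Derivation:
Byte 0 = '8': mode=SIZE remaining=0 emitted=0 chunks_done=0
Byte 1 = 0x0D: mode=SIZE_CR remaining=0 emitted=0 chunks_done=0
Byte 2 = 0x0A: mode=DATA remaining=8 emitted=0 chunks_done=0
Byte 3 = '6': mode=DATA remaining=7 emitted=1 chunks_done=0
Byte 4 = '2': mode=DATA remaining=6 emitted=2 chunks_done=0
Byte 5 = '0': mode=DATA remaining=5 emitted=3 chunks_done=0
Byte 6 = 'c': mode=DATA remaining=4 emitted=4 chunks_done=0
Byte 7 = 'k': mode=DATA remaining=3 emitted=5 chunks_done=0
Byte 8 = '0': mode=DATA remaining=2 emitted=6 chunks_done=0
Byte 9 = 'w': mode=DATA remaining=1 emitted=7 chunks_done=0
Byte 10 = 'm': mode=DATA_DONE remaining=0 emitted=8 chunks_done=0
Byte 11 = 0x0D: mode=DATA_CR remaining=0 emitted=8 chunks_done=0
Byte 12 = 0x0A: mode=SIZE remaining=0 emitted=8 chunks_done=1
Byte 13 = '8': mode=SIZE remaining=0 emitted=8 chunks_done=1
Byte 14 = 0x0D: mode=SIZE_CR remaining=0 emitted=8 chunks_done=1
Byte 15 = 0x0A: mode=DATA remaining=8 emitted=8 chunks_done=1
Byte 16 = 't': mode=DATA remaining=7 emitted=9 chunks_done=1
Byte 17 = 'r': mode=DATA remaining=6 emitted=10 chunks_done=1
Byte 18 = 'd': mode=DATA remaining=5 emitted=11 chunks_done=1
Byte 19 = 'y': mode=DATA remaining=4 emitted=12 chunks_done=1
Byte 20 = 't': mode=DATA remaining=3 emitted=13 chunks_done=1
Byte 21 = 'd': mode=DATA remaining=2 emitted=14 chunks_done=1
Byte 22 = 'y': mode=DATA remaining=1 emitted=15 chunks_done=1
Byte 23 = '1': mode=DATA_DONE remaining=0 emitted=16 chunks_done=1
Byte 24 = 0x0D: mode=DATA_CR remaining=0 emitted=16 chunks_done=1
Byte 25 = 0x0A: mode=SIZE remaining=0 emitted=16 chunks_done=2
Byte 26 = '6': mode=SIZE remaining=0 emitted=16 chunks_done=2
Byte 27 = 0x0D: mode=SIZE_CR remaining=0 emitted=16 chunks_done=2
Byte 28 = 0x0A: mode=DATA remaining=6 emitted=16 chunks_done=2
Byte 29 = 'v': mode=DATA remaining=5 emitted=17 chunks_done=2
Byte 30 = '0': mode=DATA remaining=4 emitted=18 chunks_done=2
Byte 31 = 'k': mode=DATA remaining=3 emitted=19 chunks_done=2
Byte 32 = 'a': mode=DATA remaining=2 emitted=20 chunks_done=2
Byte 33 = '7': mode=DATA remaining=1 emitted=21 chunks_done=2
Byte 34 = 'f': mode=DATA_DONE remaining=0 emitted=22 chunks_done=2
Byte 35 = 0x0D: mode=DATA_CR remaining=0 emitted=22 chunks_done=2
Byte 36 = 0x0A: mode=SIZE remaining=0 emitted=22 chunks_done=3
Byte 37 = '0': mode=SIZE remaining=0 emitted=22 chunks_done=3
Byte 38 = 0x0D: mode=SIZE_CR remaining=0 emitted=22 chunks_done=3
Byte 39 = 0x0A: mode=TERM remaining=0 emitted=22 chunks_done=3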